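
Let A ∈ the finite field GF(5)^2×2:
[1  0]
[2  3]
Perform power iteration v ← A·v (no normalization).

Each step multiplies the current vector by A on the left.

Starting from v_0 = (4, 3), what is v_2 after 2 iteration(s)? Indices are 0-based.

v_0 = (4, 3).
v_1 = A·v_0 = (4, 2).
v_2 = A·v_1 = (4, 4).

v_2 = (4, 4)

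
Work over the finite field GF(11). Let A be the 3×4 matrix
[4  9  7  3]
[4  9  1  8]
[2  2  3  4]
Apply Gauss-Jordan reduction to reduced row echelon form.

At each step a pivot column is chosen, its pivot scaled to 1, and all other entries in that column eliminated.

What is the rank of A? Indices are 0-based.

rank = 3

[1] R0 /= 4  ⇒  (1, 5, 10, 9)
     R1 -= 4·R0  ⇒  (0, 0, 5, 5)
     R2 -= 2·R0  ⇒  (0, 3, 5, 8)
[2] R1 <-> R2
[2] R1 /= 3  ⇒  (0, 1, 9, 10)
     R0 -= 5·R1  ⇒  (1, 0, 9, 3)
[3] R2 /= 5  ⇒  (0, 0, 1, 1)
     R0 -= 9·R2  ⇒  (1, 0, 0, 5)
     R1 -= 9·R2  ⇒  (0, 1, 0, 1)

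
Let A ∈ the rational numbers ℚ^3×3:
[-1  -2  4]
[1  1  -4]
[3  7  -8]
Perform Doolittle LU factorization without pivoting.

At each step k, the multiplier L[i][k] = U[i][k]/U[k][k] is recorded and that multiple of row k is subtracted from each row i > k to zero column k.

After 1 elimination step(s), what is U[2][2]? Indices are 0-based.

U[2][2] = 4

Step 1: pivot at (0,0) is -1.
  row1 ← row1 − (-1)·row0  ⇒  L[1][0]=-1, U row1=(0, -1, 0)
  row2 ← row2 − (-3)·row0  ⇒  L[2][0]=-3, U row2=(0, 1, 4)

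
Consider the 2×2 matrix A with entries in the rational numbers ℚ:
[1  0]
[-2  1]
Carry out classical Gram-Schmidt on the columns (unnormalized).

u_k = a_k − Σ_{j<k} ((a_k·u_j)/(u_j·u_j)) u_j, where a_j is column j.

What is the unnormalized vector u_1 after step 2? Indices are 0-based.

u_1 = (2/5, 1/5)

Step 1: u_0 = a_0 = (1, -2).
Step 2: u_1 = a_1 − (-2/5)·u_0 = (2/5, 1/5).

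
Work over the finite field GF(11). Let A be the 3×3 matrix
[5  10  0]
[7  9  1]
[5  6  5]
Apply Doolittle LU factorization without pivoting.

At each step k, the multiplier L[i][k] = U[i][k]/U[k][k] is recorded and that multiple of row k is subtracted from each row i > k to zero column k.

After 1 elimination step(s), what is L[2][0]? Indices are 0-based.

L[2][0] = 1

k=0: U[0][0]=5
  eliminate (1,0): mult=8, new row 1: (0, 6, 1); set L[1][0]=8
  eliminate (2,0): mult=1, new row 2: (0, 7, 5); set L[2][0]=1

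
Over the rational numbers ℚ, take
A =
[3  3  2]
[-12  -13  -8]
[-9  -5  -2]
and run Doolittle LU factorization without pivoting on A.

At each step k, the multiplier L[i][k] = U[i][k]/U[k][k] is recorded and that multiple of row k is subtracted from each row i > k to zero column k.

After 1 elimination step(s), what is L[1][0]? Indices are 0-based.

k=0: U[0][0]=3
  eliminate (1,0): mult=-4, new row 1: (0, -1, 0); set L[1][0]=-4
  eliminate (2,0): mult=-3, new row 2: (0, 4, 4); set L[2][0]=-3

L[1][0] = -4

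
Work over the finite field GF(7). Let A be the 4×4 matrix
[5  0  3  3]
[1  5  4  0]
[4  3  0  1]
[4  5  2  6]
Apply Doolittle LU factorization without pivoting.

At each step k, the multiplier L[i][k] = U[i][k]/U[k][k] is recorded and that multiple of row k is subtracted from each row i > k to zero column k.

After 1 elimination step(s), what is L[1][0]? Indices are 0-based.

L[1][0] = 3

Step 1: pivot at (0,0) is 5.
  row1 ← row1 − (3)·row0  ⇒  L[1][0]=3, U row1=(0, 5, 2, 5)
  row2 ← row2 − (5)·row0  ⇒  L[2][0]=5, U row2=(0, 3, 6, 0)
  row3 ← row3 − (5)·row0  ⇒  L[3][0]=5, U row3=(0, 5, 1, 5)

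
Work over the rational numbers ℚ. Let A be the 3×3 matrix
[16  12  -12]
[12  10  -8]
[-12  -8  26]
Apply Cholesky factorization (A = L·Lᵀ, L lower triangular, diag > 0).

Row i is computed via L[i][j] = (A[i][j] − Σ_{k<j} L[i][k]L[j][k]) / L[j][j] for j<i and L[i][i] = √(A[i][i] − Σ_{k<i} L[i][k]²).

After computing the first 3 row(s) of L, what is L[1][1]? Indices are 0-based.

Step 1: L[0][0] = √(16) = 4.
  L[1][0] = (12) / L[0][0] = 3.
Step 2: L[1][1] = √(1) = 1.
  L[2][0] = (-12) / L[0][0] = -3.
  L[2][1] = (1) / L[1][1] = 1.
Step 3: L[2][2] = √(16) = 4.

L[1][1] = 1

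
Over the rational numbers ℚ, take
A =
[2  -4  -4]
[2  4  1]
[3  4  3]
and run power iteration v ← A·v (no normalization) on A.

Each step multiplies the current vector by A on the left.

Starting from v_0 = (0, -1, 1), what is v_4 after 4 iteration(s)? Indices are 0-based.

v_4 = (624, 99, 145)

v_0 = (0, -1, 1).
v_1 = A·v_0 = (0, -3, -1).
v_2 = A·v_1 = (16, -13, -15).
v_3 = A·v_2 = (144, -35, -49).
v_4 = A·v_3 = (624, 99, 145).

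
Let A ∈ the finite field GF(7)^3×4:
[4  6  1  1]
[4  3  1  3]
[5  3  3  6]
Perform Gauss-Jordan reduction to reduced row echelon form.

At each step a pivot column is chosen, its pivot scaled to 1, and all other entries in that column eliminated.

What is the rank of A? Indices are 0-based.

[1] R0 /= 4  ⇒  (1, 5, 2, 2)
     R1 -= 4·R0  ⇒  (0, 4, 0, 2)
     R2 -= 5·R0  ⇒  (0, 6, 0, 3)
[2] R1 /= 4  ⇒  (0, 1, 0, 4)
     R0 -= 5·R1  ⇒  (1, 0, 2, 3)
     R2 -= 6·R1  ⇒  (0, 0, 0, 0)
column 2 empty below row 2
column 3 empty below row 2

rank = 2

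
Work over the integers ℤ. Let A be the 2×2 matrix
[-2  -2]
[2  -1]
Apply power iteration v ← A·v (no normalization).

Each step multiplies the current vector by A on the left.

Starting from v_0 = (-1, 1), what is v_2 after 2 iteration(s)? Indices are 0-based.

v_0 = (-1, 1).
v_1 = A·v_0 = (0, -3).
v_2 = A·v_1 = (6, 3).

v_2 = (6, 3)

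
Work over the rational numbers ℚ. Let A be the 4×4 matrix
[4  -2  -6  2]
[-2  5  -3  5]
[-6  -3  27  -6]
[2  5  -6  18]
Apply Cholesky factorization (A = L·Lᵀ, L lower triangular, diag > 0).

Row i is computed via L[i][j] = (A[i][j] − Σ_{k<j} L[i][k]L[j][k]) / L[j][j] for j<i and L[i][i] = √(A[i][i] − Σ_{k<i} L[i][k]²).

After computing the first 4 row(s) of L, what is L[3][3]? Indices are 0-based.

Step 1: L[0][0] = √(4) = 2.
  L[1][0] = (-2) / L[0][0] = -1.
Step 2: L[1][1] = √(4) = 2.
  L[2][0] = (-6) / L[0][0] = -3.
  L[2][1] = (-6) / L[1][1] = -3.
Step 3: L[2][2] = √(9) = 3.
  L[3][0] = (2) / L[0][0] = 1.
  L[3][1] = (6) / L[1][1] = 3.
  L[3][2] = (6) / L[2][2] = 2.
Step 4: L[3][3] = √(4) = 2.

L[3][3] = 2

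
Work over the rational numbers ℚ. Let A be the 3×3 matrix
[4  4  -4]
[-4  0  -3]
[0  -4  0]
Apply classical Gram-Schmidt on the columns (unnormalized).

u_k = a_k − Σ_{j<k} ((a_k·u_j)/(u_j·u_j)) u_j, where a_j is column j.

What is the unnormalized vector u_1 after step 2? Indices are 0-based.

u_1 = (2, 2, -4)

Step 1: u_0 = a_0 = (4, -4, 0).
Step 2: u_1 = a_1 − (1/2)·u_0 = (2, 2, -4).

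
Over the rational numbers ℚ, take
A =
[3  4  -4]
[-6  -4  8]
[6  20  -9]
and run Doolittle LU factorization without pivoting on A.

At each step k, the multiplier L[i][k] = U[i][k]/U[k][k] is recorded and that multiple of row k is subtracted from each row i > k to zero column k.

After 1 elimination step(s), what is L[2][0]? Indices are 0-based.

k=0: U[0][0]=3
  eliminate (1,0): mult=-2, new row 1: (0, 4, 0); set L[1][0]=-2
  eliminate (2,0): mult=2, new row 2: (0, 12, -1); set L[2][0]=2

L[2][0] = 2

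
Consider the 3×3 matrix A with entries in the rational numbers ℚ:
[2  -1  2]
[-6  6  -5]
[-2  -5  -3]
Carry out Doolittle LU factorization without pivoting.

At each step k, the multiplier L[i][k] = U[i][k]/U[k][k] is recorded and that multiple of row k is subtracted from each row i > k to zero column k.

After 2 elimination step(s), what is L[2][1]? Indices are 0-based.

[col 0] pivot 2
  R1 -= -3*R0 → (0, 3, 1)  (L[1][0] := -3)
  R2 -= -1*R0 → (0, -6, -1)  (L[2][0] := -1)
[col 1] pivot 3
  R2 -= -2*R1 → (0, 0, 1)  (L[2][1] := -2)

L[2][1] = -2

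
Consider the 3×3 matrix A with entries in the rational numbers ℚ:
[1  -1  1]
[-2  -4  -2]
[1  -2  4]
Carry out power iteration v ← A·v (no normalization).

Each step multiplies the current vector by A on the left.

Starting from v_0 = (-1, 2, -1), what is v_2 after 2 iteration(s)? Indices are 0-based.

v_2 = (-9, 42, -32)

v_0 = (-1, 2, -1).
v_1 = A·v_0 = (-4, -4, -9).
v_2 = A·v_1 = (-9, 42, -32).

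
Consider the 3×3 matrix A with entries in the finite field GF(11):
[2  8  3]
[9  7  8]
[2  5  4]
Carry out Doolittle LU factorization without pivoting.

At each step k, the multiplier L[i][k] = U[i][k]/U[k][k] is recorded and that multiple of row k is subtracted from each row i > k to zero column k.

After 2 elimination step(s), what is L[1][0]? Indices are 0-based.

[col 0] pivot 2
  R1 -= 10*R0 → (0, 4, 0)  (L[1][0] := 10)
  R2 -= 1*R0 → (0, 8, 1)  (L[2][0] := 1)
[col 1] pivot 4
  R2 -= 2*R1 → (0, 0, 1)  (L[2][1] := 2)

L[1][0] = 10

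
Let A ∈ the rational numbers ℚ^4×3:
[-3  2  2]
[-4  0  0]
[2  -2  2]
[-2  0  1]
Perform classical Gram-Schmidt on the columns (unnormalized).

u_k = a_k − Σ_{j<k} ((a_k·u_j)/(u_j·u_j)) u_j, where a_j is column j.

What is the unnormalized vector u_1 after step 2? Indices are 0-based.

u_1 = (12/11, -40/33, -46/33, -20/33)

Step 1: u_0 = a_0 = (-3, -4, 2, -2).
Step 2: u_1 = a_1 − (-10/33)·u_0 = (12/11, -40/33, -46/33, -20/33).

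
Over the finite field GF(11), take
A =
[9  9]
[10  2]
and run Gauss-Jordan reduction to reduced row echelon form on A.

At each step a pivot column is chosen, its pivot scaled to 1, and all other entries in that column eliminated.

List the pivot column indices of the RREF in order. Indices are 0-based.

pivot columns: 0, 1

pivot(0,0)=9: scale R0 → (1, 1)
  clear (1,0): R1 −= (10)R0 → (0, 3)
pivot(1,1)=3: scale R1 → (0, 1)
  clear (0,1): R0 −= (1)R1 → (1, 0)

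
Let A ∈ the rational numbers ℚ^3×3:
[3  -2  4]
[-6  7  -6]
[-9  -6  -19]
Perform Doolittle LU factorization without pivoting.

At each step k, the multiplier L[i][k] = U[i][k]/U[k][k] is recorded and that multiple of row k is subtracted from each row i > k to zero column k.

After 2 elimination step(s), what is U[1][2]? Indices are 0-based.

U[1][2] = 2

[col 0] pivot 3
  R1 -= -2*R0 → (0, 3, 2)  (L[1][0] := -2)
  R2 -= -3*R0 → (0, -12, -7)  (L[2][0] := -3)
[col 1] pivot 3
  R2 -= -4*R1 → (0, 0, 1)  (L[2][1] := -4)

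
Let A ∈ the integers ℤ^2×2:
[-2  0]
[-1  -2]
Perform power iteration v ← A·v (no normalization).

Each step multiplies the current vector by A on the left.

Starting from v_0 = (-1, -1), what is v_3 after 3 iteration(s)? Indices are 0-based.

v_3 = (8, 20)

v_0 = (-1, -1).
v_1 = A·v_0 = (2, 3).
v_2 = A·v_1 = (-4, -8).
v_3 = A·v_2 = (8, 20).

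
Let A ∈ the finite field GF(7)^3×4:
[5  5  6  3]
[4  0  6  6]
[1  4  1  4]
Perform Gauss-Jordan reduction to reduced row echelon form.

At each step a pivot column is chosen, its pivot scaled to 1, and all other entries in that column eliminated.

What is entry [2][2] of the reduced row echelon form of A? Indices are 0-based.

M[2][2] = 0

step 1: normalize row 0 (÷5) = (1, 1, 4, 2)
  row 1: subtract 4×row0 = (0, 3, 4, 5)
  row 2: subtract 1×row0 = (0, 3, 4, 2)
step 2: normalize row 1 (÷3) = (0, 1, 6, 4)
  row 0: subtract 1×row1 = (1, 0, 5, 5)
  row 2: subtract 3×row1 = (0, 0, 0, 4)
skip col 2 (zero from row 2)
step 3: normalize row 2 (÷4) = (0, 0, 0, 1)
  row 0: subtract 5×row2 = (1, 0, 5, 0)
  row 1: subtract 4×row2 = (0, 1, 6, 0)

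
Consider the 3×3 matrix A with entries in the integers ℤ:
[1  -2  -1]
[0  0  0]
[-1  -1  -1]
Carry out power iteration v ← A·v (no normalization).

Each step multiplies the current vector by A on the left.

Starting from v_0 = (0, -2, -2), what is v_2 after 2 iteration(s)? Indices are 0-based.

v_2 = (2, 0, -10)

v_0 = (0, -2, -2).
v_1 = A·v_0 = (6, 0, 4).
v_2 = A·v_1 = (2, 0, -10).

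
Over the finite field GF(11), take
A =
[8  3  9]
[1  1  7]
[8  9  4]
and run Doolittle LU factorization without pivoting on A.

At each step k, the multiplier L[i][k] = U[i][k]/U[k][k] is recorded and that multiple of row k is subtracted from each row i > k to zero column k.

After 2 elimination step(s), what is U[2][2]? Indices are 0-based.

U[2][2] = 9

k=0: U[0][0]=8
  eliminate (1,0): mult=7, new row 1: (0, 2, 10); set L[1][0]=7
  eliminate (2,0): mult=1, new row 2: (0, 6, 6); set L[2][0]=1
k=1: U[1][1]=2
  eliminate (2,1): mult=3, new row 2: (0, 0, 9); set L[2][1]=3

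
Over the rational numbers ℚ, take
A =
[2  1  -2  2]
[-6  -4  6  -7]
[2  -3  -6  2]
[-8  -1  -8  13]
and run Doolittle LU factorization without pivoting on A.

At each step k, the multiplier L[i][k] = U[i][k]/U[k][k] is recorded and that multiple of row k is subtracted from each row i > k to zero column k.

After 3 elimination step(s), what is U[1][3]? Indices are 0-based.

k=0: U[0][0]=2
  eliminate (1,0): mult=-3, new row 1: (0, -1, 0, -1); set L[1][0]=-3
  eliminate (2,0): mult=1, new row 2: (0, -4, -4, 0); set L[2][0]=1
  eliminate (3,0): mult=-4, new row 3: (0, 3, -16, 21); set L[3][0]=-4
k=1: U[1][1]=-1
  eliminate (2,1): mult=4, new row 2: (0, 0, -4, 4); set L[2][1]=4
  eliminate (3,1): mult=-3, new row 3: (0, 0, -16, 18); set L[3][1]=-3
k=2: U[2][2]=-4
  eliminate (3,2): mult=4, new row 3: (0, 0, 0, 2); set L[3][2]=4

U[1][3] = -1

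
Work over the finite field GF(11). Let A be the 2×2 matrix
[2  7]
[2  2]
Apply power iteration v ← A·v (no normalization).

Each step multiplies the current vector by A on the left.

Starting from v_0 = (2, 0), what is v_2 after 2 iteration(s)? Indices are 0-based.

v_2 = (3, 5)

v_0 = (2, 0).
v_1 = A·v_0 = (4, 4).
v_2 = A·v_1 = (3, 5).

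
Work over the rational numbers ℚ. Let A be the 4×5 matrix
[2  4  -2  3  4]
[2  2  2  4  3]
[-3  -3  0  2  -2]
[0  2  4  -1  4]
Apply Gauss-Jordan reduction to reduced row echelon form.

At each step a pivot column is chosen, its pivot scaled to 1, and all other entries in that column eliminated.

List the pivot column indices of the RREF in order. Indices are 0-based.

pivot columns: 0, 1, 2, 3

pivot(0,0)=2: scale R0 → (1, 2, -1, 3/2, 2)
  clear (1,0): R1 −= (2)R0 → (0, -2, 4, 1, -1)
  clear (2,0): R2 −= (-3)R0 → (0, 3, -3, 13/2, 4)
pivot(1,1)=-2: scale R1 → (0, 1, -2, -1/2, 1/2)
  clear (0,1): R0 −= (2)R1 → (1, 0, 3, 5/2, 1)
  clear (2,1): R2 −= (3)R1 → (0, 0, 3, 8, 5/2)
  clear (3,1): R3 −= (2)R1 → (0, 0, 8, 0, 3)
pivot(2,2)=3: scale R2 → (0, 0, 1, 8/3, 5/6)
  clear (0,2): R0 −= (3)R2 → (1, 0, 0, -11/2, -3/2)
  clear (1,2): R1 −= (-2)R2 → (0, 1, 0, 29/6, 13/6)
  clear (3,2): R3 −= (8)R2 → (0, 0, 0, -64/3, -11/3)
pivot(3,3)=-64/3: scale R3 → (0, 0, 0, 1, 11/64)
  clear (0,3): R0 −= (-11/2)R3 → (1, 0, 0, 0, -71/128)
  clear (1,3): R1 −= (29/6)R3 → (0, 1, 0, 0, 171/128)
  clear (2,3): R2 −= (8/3)R3 → (0, 0, 1, 0, 3/8)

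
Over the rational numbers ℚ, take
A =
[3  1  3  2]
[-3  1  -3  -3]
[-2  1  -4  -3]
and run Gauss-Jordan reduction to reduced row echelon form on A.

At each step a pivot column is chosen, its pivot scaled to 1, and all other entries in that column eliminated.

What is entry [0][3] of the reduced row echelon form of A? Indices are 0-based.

[1] R0 /= 3  ⇒  (1, 1/3, 1, 2/3)
     R1 -= -3·R0  ⇒  (0, 2, 0, -1)
     R2 -= -2·R0  ⇒  (0, 5/3, -2, -5/3)
[2] R1 /= 2  ⇒  (0, 1, 0, -1/2)
     R0 -= 1/3·R1  ⇒  (1, 0, 1, 5/6)
     R2 -= 5/3·R1  ⇒  (0, 0, -2, -5/6)
[3] R2 /= -2  ⇒  (0, 0, 1, 5/12)
     R0 -= 1·R2  ⇒  (1, 0, 0, 5/12)

M[0][3] = 5/12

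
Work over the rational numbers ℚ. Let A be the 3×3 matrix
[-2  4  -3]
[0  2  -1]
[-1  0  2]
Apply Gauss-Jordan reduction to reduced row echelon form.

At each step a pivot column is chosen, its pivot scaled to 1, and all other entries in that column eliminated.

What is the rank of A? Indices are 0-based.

pivot(0,0)=-2: scale R0 → (1, -2, 3/2)
  clear (2,0): R2 −= (-1)R0 → (0, -2, 7/2)
pivot(1,1)=2: scale R1 → (0, 1, -1/2)
  clear (0,1): R0 −= (-2)R1 → (1, 0, 1/2)
  clear (2,1): R2 −= (-2)R1 → (0, 0, 5/2)
pivot(2,2)=5/2: scale R2 → (0, 0, 1)
  clear (0,2): R0 −= (1/2)R2 → (1, 0, 0)
  clear (1,2): R1 −= (-1/2)R2 → (0, 1, 0)

rank = 3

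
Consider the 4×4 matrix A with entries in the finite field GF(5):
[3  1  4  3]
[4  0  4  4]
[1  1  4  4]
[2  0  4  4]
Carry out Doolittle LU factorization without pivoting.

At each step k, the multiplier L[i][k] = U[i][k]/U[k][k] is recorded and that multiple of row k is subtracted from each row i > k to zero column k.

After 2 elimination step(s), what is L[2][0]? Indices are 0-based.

L[2][0] = 2

[col 0] pivot 3
  R1 -= 3*R0 → (0, 2, 2, 0)  (L[1][0] := 3)
  R2 -= 2*R0 → (0, 4, 1, 3)  (L[2][0] := 2)
  R3 -= 4*R0 → (0, 1, 3, 2)  (L[3][0] := 4)
[col 1] pivot 2
  R2 -= 2*R1 → (0, 0, 2, 3)  (L[2][1] := 2)
  R3 -= 3*R1 → (0, 0, 2, 2)  (L[3][1] := 3)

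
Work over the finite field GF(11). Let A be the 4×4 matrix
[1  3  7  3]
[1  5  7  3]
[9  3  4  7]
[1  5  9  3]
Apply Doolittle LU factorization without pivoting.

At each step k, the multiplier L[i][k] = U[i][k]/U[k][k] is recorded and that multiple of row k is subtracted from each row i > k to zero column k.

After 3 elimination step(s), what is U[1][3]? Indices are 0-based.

U[1][3] = 0

Step 1: pivot at (0,0) is 1.
  row1 ← row1 − (1)·row0  ⇒  L[1][0]=1, U row1=(0, 2, 0, 0)
  row2 ← row2 − (9)·row0  ⇒  L[2][0]=9, U row2=(0, 9, 7, 2)
  row3 ← row3 − (1)·row0  ⇒  L[3][0]=1, U row3=(0, 2, 2, 0)
Step 2: pivot at (1,1) is 2.
  row2 ← row2 − (10)·row1  ⇒  L[2][1]=10, U row2=(0, 0, 7, 2)
  row3 ← row3 − (1)·row1  ⇒  L[3][1]=1, U row3=(0, 0, 2, 0)
Step 3: pivot at (2,2) is 7.
  row3 ← row3 − (5)·row2  ⇒  L[3][2]=5, U row3=(0, 0, 0, 1)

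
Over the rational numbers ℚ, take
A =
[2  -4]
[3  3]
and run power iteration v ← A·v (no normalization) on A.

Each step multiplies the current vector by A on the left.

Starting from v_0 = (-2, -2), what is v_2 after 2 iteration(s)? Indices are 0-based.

v_2 = (56, -24)

v_0 = (-2, -2).
v_1 = A·v_0 = (4, -12).
v_2 = A·v_1 = (56, -24).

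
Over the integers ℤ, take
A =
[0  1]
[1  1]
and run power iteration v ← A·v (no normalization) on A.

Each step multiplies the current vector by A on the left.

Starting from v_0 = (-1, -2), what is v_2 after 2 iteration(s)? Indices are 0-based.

v_2 = (-3, -5)

v_0 = (-1, -2).
v_1 = A·v_0 = (-2, -3).
v_2 = A·v_1 = (-3, -5).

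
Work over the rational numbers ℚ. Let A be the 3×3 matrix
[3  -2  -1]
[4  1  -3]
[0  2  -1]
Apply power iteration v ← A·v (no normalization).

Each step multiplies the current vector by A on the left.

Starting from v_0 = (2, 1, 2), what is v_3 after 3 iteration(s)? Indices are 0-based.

v_3 = (-28, -7, 16)

v_0 = (2, 1, 2).
v_1 = A·v_0 = (2, 3, 0).
v_2 = A·v_1 = (0, 11, 6).
v_3 = A·v_2 = (-28, -7, 16).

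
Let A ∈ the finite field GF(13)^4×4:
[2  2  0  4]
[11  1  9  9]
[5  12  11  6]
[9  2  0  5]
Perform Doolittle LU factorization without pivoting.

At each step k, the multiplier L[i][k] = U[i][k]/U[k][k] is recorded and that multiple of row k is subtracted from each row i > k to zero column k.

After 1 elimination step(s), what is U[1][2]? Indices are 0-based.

U[1][2] = 9

[col 0] pivot 2
  R1 -= 12*R0 → (0, 3, 9, 0)  (L[1][0] := 12)
  R2 -= 9*R0 → (0, 7, 11, 9)  (L[2][0] := 9)
  R3 -= 11*R0 → (0, 6, 0, 0)  (L[3][0] := 11)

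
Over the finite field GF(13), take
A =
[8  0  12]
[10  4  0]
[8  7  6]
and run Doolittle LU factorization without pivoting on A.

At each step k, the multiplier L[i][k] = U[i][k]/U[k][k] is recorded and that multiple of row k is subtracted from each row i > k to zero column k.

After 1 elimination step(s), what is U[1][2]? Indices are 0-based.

k=0: U[0][0]=8
  eliminate (1,0): mult=11, new row 1: (0, 4, 11); set L[1][0]=11
  eliminate (2,0): mult=1, new row 2: (0, 7, 7); set L[2][0]=1

U[1][2] = 11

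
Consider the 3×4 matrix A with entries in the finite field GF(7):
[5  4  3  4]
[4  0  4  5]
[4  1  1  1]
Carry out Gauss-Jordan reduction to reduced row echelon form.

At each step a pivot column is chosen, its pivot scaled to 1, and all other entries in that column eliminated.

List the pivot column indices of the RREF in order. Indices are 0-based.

[1] R0 /= 5  ⇒  (1, 5, 2, 5)
     R1 -= 4·R0  ⇒  (0, 1, 3, 6)
     R2 -= 4·R0  ⇒  (0, 2, 0, 2)
[2] R1 /= 1  ⇒  (0, 1, 3, 6)
     R0 -= 5·R1  ⇒  (1, 0, 1, 3)
     R2 -= 2·R1  ⇒  (0, 0, 1, 4)
[3] R2 /= 1  ⇒  (0, 0, 1, 4)
     R0 -= 1·R2  ⇒  (1, 0, 0, 6)
     R1 -= 3·R2  ⇒  (0, 1, 0, 1)

pivot columns: 0, 1, 2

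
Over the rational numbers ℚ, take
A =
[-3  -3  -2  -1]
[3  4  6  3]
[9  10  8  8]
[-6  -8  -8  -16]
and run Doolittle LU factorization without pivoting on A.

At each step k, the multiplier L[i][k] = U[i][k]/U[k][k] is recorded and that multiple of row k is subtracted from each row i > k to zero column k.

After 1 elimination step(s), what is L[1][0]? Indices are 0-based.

L[1][0] = -1

[col 0] pivot -3
  R1 -= -1*R0 → (0, 1, 4, 2)  (L[1][0] := -1)
  R2 -= -3*R0 → (0, 1, 2, 5)  (L[2][0] := -3)
  R3 -= 2*R0 → (0, -2, -4, -14)  (L[3][0] := 2)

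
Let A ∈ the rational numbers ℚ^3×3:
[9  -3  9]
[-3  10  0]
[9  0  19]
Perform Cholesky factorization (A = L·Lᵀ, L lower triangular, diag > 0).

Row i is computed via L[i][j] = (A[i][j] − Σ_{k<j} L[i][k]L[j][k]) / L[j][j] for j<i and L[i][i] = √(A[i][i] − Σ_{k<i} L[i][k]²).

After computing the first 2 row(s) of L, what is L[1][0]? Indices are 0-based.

L[1][0] = -1

Step 1: L[0][0] = √(9) = 3.
  L[1][0] = (-3) / L[0][0] = -1.
Step 2: L[1][1] = √(9) = 3.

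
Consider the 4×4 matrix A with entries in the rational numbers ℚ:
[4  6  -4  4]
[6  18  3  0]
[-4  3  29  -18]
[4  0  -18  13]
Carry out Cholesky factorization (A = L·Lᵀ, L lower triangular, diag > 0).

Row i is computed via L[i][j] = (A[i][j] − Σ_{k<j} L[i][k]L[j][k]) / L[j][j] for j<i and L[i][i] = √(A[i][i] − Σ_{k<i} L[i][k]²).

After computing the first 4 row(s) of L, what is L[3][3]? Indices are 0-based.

Step 1: L[0][0] = √(4) = 2.
  L[1][0] = (6) / L[0][0] = 3.
Step 2: L[1][1] = √(9) = 3.
  L[2][0] = (-4) / L[0][0] = -2.
  L[2][1] = (9) / L[1][1] = 3.
Step 3: L[2][2] = √(16) = 4.
  L[3][0] = (4) / L[0][0] = 2.
  L[3][1] = (-6) / L[1][1] = -2.
  L[3][2] = (-8) / L[2][2] = -2.
Step 4: L[3][3] = √(1) = 1.

L[3][3] = 1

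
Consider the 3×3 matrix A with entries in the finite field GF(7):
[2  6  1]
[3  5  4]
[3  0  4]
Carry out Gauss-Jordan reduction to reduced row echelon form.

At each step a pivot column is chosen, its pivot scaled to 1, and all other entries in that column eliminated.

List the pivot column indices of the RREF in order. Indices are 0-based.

pivot columns: 0, 1, 2

pivot(0,0)=2: scale R0 → (1, 3, 4)
  clear (1,0): R1 −= (3)R0 → (0, 3, 6)
  clear (2,0): R2 −= (3)R0 → (0, 5, 6)
pivot(1,1)=3: scale R1 → (0, 1, 2)
  clear (0,1): R0 −= (3)R1 → (1, 0, 5)
  clear (2,1): R2 −= (5)R1 → (0, 0, 3)
pivot(2,2)=3: scale R2 → (0, 0, 1)
  clear (0,2): R0 −= (5)R2 → (1, 0, 0)
  clear (1,2): R1 −= (2)R2 → (0, 1, 0)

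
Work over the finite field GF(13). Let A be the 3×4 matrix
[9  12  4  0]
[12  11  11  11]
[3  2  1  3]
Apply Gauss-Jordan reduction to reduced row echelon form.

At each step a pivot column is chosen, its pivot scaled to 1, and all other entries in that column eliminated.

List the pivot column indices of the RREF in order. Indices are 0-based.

pivot columns: 0, 1, 3

pivot(0,0)=9: scale R0 → (1, 10, 12, 0)
  clear (1,0): R1 −= (12)R0 → (0, 8, 10, 11)
  clear (2,0): R2 −= (3)R0 → (0, 11, 4, 3)
pivot(1,1)=8: scale R1 → (0, 1, 11, 3)
  clear (0,1): R0 −= (10)R1 → (1, 0, 6, 9)
  clear (2,1): R2 −= (11)R1 → (0, 0, 0, 9)
col 2: no nonzero at/below row 2; advance.
pivot(2,3)=9: scale R2 → (0, 0, 0, 1)
  clear (0,3): R0 −= (9)R2 → (1, 0, 6, 0)
  clear (1,3): R1 −= (3)R2 → (0, 1, 11, 0)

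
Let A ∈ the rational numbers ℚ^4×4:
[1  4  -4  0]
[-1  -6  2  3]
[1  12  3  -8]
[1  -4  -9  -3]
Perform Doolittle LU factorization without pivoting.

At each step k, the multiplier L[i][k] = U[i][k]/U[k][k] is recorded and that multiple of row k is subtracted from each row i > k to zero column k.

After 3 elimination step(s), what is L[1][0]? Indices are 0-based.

L[1][0] = -1

Step 1: pivot at (0,0) is 1.
  row1 ← row1 − (-1)·row0  ⇒  L[1][0]=-1, U row1=(0, -2, -2, 3)
  row2 ← row2 − (1)·row0  ⇒  L[2][0]=1, U row2=(0, 8, 7, -8)
  row3 ← row3 − (1)·row0  ⇒  L[3][0]=1, U row3=(0, -8, -5, -3)
Step 2: pivot at (1,1) is -2.
  row2 ← row2 − (-4)·row1  ⇒  L[2][1]=-4, U row2=(0, 0, -1, 4)
  row3 ← row3 − (4)·row1  ⇒  L[3][1]=4, U row3=(0, 0, 3, -15)
Step 3: pivot at (2,2) is -1.
  row3 ← row3 − (-3)·row2  ⇒  L[3][2]=-3, U row3=(0, 0, 0, -3)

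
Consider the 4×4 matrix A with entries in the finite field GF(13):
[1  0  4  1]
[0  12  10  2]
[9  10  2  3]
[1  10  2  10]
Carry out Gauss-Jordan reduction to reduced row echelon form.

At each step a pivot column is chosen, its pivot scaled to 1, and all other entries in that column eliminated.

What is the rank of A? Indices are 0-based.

rank = 4

pivot(0,0)=1: scale R0 → (1, 0, 4, 1)
  clear (2,0): R2 −= (9)R0 → (0, 10, 5, 7)
  clear (3,0): R3 −= (1)R0 → (0, 10, 11, 9)
pivot(1,1)=12: scale R1 → (0, 1, 3, 11)
  clear (2,1): R2 −= (10)R1 → (0, 0, 1, 1)
  clear (3,1): R3 −= (10)R1 → (0, 0, 7, 3)
pivot(2,2)=1: scale R2 → (0, 0, 1, 1)
  clear (0,2): R0 −= (4)R2 → (1, 0, 0, 10)
  clear (1,2): R1 −= (3)R2 → (0, 1, 0, 8)
  clear (3,2): R3 −= (7)R2 → (0, 0, 0, 9)
pivot(3,3)=9: scale R3 → (0, 0, 0, 1)
  clear (0,3): R0 −= (10)R3 → (1, 0, 0, 0)
  clear (1,3): R1 −= (8)R3 → (0, 1, 0, 0)
  clear (2,3): R2 −= (1)R3 → (0, 0, 1, 0)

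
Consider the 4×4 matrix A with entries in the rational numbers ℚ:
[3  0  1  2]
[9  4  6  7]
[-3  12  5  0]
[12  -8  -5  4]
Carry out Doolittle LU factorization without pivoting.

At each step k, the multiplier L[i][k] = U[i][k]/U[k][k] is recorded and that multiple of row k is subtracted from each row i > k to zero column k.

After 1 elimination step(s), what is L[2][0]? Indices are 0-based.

L[2][0] = -1

k=0: U[0][0]=3
  eliminate (1,0): mult=3, new row 1: (0, 4, 3, 1); set L[1][0]=3
  eliminate (2,0): mult=-1, new row 2: (0, 12, 6, 2); set L[2][0]=-1
  eliminate (3,0): mult=4, new row 3: (0, -8, -9, -4); set L[3][0]=4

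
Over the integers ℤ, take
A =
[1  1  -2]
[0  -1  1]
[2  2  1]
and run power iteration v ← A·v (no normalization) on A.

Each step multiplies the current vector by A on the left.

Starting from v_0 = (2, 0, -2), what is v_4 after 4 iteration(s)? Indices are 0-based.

v_4 = (-46, 12, -2)

v_0 = (2, 0, -2).
v_1 = A·v_0 = (6, -2, 2).
v_2 = A·v_1 = (0, 4, 10).
v_3 = A·v_2 = (-16, 6, 18).
v_4 = A·v_3 = (-46, 12, -2).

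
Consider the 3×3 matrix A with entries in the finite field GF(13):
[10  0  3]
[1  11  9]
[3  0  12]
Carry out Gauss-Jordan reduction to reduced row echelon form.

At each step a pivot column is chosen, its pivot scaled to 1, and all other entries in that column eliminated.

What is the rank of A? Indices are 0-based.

pivot(0,0)=10: scale R0 → (1, 0, 12)
  clear (1,0): R1 −= (1)R0 → (0, 11, 10)
  clear (2,0): R2 −= (3)R0 → (0, 0, 2)
pivot(1,1)=11: scale R1 → (0, 1, 8)
pivot(2,2)=2: scale R2 → (0, 0, 1)
  clear (0,2): R0 −= (12)R2 → (1, 0, 0)
  clear (1,2): R1 −= (8)R2 → (0, 1, 0)

rank = 3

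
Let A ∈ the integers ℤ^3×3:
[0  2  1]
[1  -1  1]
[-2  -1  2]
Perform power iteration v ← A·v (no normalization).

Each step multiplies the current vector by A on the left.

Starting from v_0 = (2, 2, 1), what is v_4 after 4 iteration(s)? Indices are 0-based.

v_4 = (-76, -32, -9)

v_0 = (2, 2, 1).
v_1 = A·v_0 = (5, 1, -4).
v_2 = A·v_1 = (-2, 0, -19).
v_3 = A·v_2 = (-19, -21, -34).
v_4 = A·v_3 = (-76, -32, -9).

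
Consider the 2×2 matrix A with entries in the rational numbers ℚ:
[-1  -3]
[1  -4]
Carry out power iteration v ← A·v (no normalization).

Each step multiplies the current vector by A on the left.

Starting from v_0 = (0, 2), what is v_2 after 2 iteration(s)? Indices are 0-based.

v_2 = (30, 26)

v_0 = (0, 2).
v_1 = A·v_0 = (-6, -8).
v_2 = A·v_1 = (30, 26).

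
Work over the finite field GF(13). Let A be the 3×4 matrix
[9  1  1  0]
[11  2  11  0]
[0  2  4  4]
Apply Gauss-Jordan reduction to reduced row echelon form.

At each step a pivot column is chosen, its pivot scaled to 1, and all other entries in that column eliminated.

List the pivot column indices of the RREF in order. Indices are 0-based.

[1] R0 /= 9  ⇒  (1, 3, 3, 0)
     R1 -= 11·R0  ⇒  (0, 8, 4, 0)
[2] R1 /= 8  ⇒  (0, 1, 7, 0)
     R0 -= 3·R1  ⇒  (1, 0, 8, 0)
     R2 -= 2·R1  ⇒  (0, 0, 3, 4)
[3] R2 /= 3  ⇒  (0, 0, 1, 10)
     R0 -= 8·R2  ⇒  (1, 0, 0, 11)
     R1 -= 7·R2  ⇒  (0, 1, 0, 8)

pivot columns: 0, 1, 2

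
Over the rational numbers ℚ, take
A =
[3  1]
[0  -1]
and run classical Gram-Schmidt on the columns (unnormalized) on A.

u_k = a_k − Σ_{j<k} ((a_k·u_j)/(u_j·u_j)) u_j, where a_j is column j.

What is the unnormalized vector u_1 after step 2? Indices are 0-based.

u_1 = (0, -1)

Step 1: u_0 = a_0 = (3, 0).
Step 2: u_1 = a_1 − (1/3)·u_0 = (0, -1).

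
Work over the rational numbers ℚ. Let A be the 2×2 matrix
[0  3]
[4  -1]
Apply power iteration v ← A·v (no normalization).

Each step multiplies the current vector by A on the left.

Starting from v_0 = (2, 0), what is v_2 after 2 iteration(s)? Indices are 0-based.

v_0 = (2, 0).
v_1 = A·v_0 = (0, 8).
v_2 = A·v_1 = (24, -8).

v_2 = (24, -8)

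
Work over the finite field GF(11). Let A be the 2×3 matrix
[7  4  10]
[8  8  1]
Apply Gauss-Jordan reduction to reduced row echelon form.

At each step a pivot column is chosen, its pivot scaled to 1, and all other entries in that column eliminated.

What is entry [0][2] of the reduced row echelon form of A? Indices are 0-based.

M[0][2] = 5

[1] R0 /= 7  ⇒  (1, 10, 3)
     R1 -= 8·R0  ⇒  (0, 5, 10)
[2] R1 /= 5  ⇒  (0, 1, 2)
     R0 -= 10·R1  ⇒  (1, 0, 5)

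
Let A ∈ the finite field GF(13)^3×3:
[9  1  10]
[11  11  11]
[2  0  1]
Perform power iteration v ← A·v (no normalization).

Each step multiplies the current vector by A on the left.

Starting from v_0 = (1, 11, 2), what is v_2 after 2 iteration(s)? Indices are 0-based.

v_2 = (8, 7, 6)

v_0 = (1, 11, 2).
v_1 = A·v_0 = (1, 11, 4).
v_2 = A·v_1 = (8, 7, 6).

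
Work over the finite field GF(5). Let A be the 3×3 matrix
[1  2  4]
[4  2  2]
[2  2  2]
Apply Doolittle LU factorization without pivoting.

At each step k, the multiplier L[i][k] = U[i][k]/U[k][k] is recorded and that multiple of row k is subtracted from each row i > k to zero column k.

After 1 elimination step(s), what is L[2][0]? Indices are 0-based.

L[2][0] = 2

Step 1: pivot at (0,0) is 1.
  row1 ← row1 − (4)·row0  ⇒  L[1][0]=4, U row1=(0, 4, 1)
  row2 ← row2 − (2)·row0  ⇒  L[2][0]=2, U row2=(0, 3, 4)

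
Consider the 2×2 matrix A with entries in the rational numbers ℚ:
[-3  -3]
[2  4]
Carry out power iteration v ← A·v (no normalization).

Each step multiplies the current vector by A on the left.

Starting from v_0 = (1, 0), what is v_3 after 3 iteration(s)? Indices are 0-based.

v_3 = (-15, 14)

v_0 = (1, 0).
v_1 = A·v_0 = (-3, 2).
v_2 = A·v_1 = (3, 2).
v_3 = A·v_2 = (-15, 14).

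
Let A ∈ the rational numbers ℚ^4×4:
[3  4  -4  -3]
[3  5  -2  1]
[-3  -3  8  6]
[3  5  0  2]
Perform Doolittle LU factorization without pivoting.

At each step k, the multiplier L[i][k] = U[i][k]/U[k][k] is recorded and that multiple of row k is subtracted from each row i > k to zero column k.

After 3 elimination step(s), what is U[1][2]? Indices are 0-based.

k=0: U[0][0]=3
  eliminate (1,0): mult=1, new row 1: (0, 1, 2, 4); set L[1][0]=1
  eliminate (2,0): mult=-1, new row 2: (0, 1, 4, 3); set L[2][0]=-1
  eliminate (3,0): mult=1, new row 3: (0, 1, 4, 5); set L[3][0]=1
k=1: U[1][1]=1
  eliminate (2,1): mult=1, new row 2: (0, 0, 2, -1); set L[2][1]=1
  eliminate (3,1): mult=1, new row 3: (0, 0, 2, 1); set L[3][1]=1
k=2: U[2][2]=2
  eliminate (3,2): mult=1, new row 3: (0, 0, 0, 2); set L[3][2]=1

U[1][2] = 2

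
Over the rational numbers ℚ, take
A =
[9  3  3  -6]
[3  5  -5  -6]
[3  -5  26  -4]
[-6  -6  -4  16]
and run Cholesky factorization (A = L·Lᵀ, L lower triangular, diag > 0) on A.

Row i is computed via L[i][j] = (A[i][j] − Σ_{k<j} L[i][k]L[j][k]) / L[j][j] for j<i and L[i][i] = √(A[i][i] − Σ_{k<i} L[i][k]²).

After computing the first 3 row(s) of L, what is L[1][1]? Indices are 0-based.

Step 1: L[0][0] = √(9) = 3.
  L[1][0] = (3) / L[0][0] = 1.
Step 2: L[1][1] = √(4) = 2.
  L[2][0] = (3) / L[0][0] = 1.
  L[2][1] = (-6) / L[1][1] = -3.
Step 3: L[2][2] = √(16) = 4.

L[1][1] = 2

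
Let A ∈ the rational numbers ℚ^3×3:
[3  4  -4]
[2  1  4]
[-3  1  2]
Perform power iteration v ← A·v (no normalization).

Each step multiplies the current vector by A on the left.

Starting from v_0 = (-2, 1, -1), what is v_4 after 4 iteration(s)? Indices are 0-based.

v_4 = (-1002, 377, 333)

v_0 = (-2, 1, -1).
v_1 = A·v_0 = (2, -7, 5).
v_2 = A·v_1 = (-42, 17, -3).
v_3 = A·v_2 = (-46, -79, 137).
v_4 = A·v_3 = (-1002, 377, 333).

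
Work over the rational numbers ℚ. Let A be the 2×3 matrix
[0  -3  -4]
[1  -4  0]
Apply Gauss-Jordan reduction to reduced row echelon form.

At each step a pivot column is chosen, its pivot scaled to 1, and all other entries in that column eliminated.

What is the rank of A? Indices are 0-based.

[1] R0 <-> R1
[1] R0 /= 1  ⇒  (1, -4, 0)
[2] R1 /= -3  ⇒  (0, 1, 4/3)
     R0 -= -4·R1  ⇒  (1, 0, 16/3)

rank = 2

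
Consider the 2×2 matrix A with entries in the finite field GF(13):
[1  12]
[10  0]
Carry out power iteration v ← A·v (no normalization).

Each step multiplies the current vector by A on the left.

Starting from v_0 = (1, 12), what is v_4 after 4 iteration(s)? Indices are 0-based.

v_4 = (0, 6)

v_0 = (1, 12).
v_1 = A·v_0 = (2, 10).
v_2 = A·v_1 = (5, 7).
v_3 = A·v_2 = (11, 11).
v_4 = A·v_3 = (0, 6).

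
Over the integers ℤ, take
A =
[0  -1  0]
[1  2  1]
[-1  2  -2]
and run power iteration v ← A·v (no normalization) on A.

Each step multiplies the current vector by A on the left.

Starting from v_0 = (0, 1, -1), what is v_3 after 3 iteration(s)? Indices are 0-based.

v_0 = (0, 1, -1).
v_1 = A·v_0 = (-1, 1, 4).
v_2 = A·v_1 = (-1, 5, -5).
v_3 = A·v_2 = (-5, 4, 21).

v_3 = (-5, 4, 21)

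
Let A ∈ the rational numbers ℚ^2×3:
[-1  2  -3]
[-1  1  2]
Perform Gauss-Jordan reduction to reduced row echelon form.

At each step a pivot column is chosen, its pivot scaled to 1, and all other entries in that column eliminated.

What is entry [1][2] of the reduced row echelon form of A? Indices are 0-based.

M[1][2] = -5

step 1: normalize row 0 (÷-1) = (1, -2, 3)
  row 1: subtract -1×row0 = (0, -1, 5)
step 2: normalize row 1 (÷-1) = (0, 1, -5)
  row 0: subtract -2×row1 = (1, 0, -7)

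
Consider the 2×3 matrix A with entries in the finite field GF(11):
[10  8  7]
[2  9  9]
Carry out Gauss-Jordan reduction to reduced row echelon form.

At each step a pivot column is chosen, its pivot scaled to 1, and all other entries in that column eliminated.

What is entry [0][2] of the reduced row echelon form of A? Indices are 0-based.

pivot(0,0)=10: scale R0 → (1, 3, 4)
  clear (1,0): R1 −= (2)R0 → (0, 3, 1)
pivot(1,1)=3: scale R1 → (0, 1, 4)
  clear (0,1): R0 −= (3)R1 → (1, 0, 3)

M[0][2] = 3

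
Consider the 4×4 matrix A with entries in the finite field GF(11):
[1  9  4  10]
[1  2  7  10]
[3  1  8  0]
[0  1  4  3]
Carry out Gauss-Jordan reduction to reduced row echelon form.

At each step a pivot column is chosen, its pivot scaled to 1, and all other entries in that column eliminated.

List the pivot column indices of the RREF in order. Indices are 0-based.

pivot(0,0)=1: scale R0 → (1, 9, 4, 10)
  clear (1,0): R1 −= (1)R0 → (0, 4, 3, 0)
  clear (2,0): R2 −= (3)R0 → (0, 7, 7, 3)
pivot(1,1)=4: scale R1 → (0, 1, 9, 0)
  clear (0,1): R0 −= (9)R1 → (1, 0, 0, 10)
  clear (2,1): R2 −= (7)R1 → (0, 0, 10, 3)
  clear (3,1): R3 −= (1)R1 → (0, 0, 6, 3)
pivot(2,2)=10: scale R2 → (0, 0, 1, 8)
  clear (1,2): R1 −= (9)R2 → (0, 1, 0, 5)
  clear (3,2): R3 −= (6)R2 → (0, 0, 0, 10)
pivot(3,3)=10: scale R3 → (0, 0, 0, 1)
  clear (0,3): R0 −= (10)R3 → (1, 0, 0, 0)
  clear (1,3): R1 −= (5)R3 → (0, 1, 0, 0)
  clear (2,3): R2 −= (8)R3 → (0, 0, 1, 0)

pivot columns: 0, 1, 2, 3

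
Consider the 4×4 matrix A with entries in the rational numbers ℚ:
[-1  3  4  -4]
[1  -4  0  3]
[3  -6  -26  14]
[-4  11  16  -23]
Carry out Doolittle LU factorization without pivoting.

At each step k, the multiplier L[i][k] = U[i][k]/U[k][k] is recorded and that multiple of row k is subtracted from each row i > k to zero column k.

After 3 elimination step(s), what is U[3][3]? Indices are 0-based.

k=0: U[0][0]=-1
  eliminate (1,0): mult=-1, new row 1: (0, -1, 4, -1); set L[1][0]=-1
  eliminate (2,0): mult=-3, new row 2: (0, 3, -14, 2); set L[2][0]=-3
  eliminate (3,0): mult=4, new row 3: (0, -1, 0, -7); set L[3][0]=4
k=1: U[1][1]=-1
  eliminate (2,1): mult=-3, new row 2: (0, 0, -2, -1); set L[2][1]=-3
  eliminate (3,1): mult=1, new row 3: (0, 0, -4, -6); set L[3][1]=1
k=2: U[2][2]=-2
  eliminate (3,2): mult=2, new row 3: (0, 0, 0, -4); set L[3][2]=2

U[3][3] = -4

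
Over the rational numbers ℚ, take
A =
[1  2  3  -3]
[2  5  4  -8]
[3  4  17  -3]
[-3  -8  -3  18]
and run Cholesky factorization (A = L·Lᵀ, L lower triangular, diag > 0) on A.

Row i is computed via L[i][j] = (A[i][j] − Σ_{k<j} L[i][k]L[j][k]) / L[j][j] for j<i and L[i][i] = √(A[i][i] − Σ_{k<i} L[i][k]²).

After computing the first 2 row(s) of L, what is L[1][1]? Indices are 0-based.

Step 1: L[0][0] = √(1) = 1.
  L[1][0] = (2) / L[0][0] = 2.
Step 2: L[1][1] = √(1) = 1.

L[1][1] = 1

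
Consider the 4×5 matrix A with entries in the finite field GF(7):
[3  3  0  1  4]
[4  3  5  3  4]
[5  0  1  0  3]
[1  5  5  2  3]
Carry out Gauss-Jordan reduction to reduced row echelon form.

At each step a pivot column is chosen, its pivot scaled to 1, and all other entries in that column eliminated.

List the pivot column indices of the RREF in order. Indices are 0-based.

pivot(0,0)=3: scale R0 → (1, 1, 0, 5, 6)
  clear (1,0): R1 −= (4)R0 → (0, 6, 5, 4, 1)
  clear (2,0): R2 −= (5)R0 → (0, 2, 1, 3, 1)
  clear (3,0): R3 −= (1)R0 → (0, 4, 5, 4, 4)
pivot(1,1)=6: scale R1 → (0, 1, 2, 3, 6)
  clear (0,1): R0 −= (1)R1 → (1, 0, 5, 2, 0)
  clear (2,1): R2 −= (2)R1 → (0, 0, 4, 4, 3)
  clear (3,1): R3 −= (4)R1 → (0, 0, 4, 6, 1)
pivot(2,2)=4: scale R2 → (0, 0, 1, 1, 6)
  clear (0,2): R0 −= (5)R2 → (1, 0, 0, 4, 5)
  clear (1,2): R1 −= (2)R2 → (0, 1, 0, 1, 1)
  clear (3,2): R3 −= (4)R2 → (0, 0, 0, 2, 5)
pivot(3,3)=2: scale R3 → (0, 0, 0, 1, 6)
  clear (0,3): R0 −= (4)R3 → (1, 0, 0, 0, 2)
  clear (1,3): R1 −= (1)R3 → (0, 1, 0, 0, 2)
  clear (2,3): R2 −= (1)R3 → (0, 0, 1, 0, 0)

pivot columns: 0, 1, 2, 3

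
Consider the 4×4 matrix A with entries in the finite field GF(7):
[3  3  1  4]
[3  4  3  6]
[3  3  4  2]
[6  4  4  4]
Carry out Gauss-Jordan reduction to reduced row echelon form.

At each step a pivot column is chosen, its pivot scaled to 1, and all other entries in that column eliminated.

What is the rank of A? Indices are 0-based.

step 1: normalize row 0 (÷3) = (1, 1, 5, 6)
  row 1: subtract 3×row0 = (0, 1, 2, 2)
  row 2: subtract 3×row0 = (0, 0, 3, 5)
  row 3: subtract 6×row0 = (0, 5, 2, 3)
step 2: normalize row 1 (÷1) = (0, 1, 2, 2)
  row 0: subtract 1×row1 = (1, 0, 3, 4)
  row 3: subtract 5×row1 = (0, 0, 6, 0)
step 3: normalize row 2 (÷3) = (0, 0, 1, 4)
  row 0: subtract 3×row2 = (1, 0, 0, 6)
  row 1: subtract 2×row2 = (0, 1, 0, 1)
  row 3: subtract 6×row2 = (0, 0, 0, 4)
step 4: normalize row 3 (÷4) = (0, 0, 0, 1)
  row 0: subtract 6×row3 = (1, 0, 0, 0)
  row 1: subtract 1×row3 = (0, 1, 0, 0)
  row 2: subtract 4×row3 = (0, 0, 1, 0)

rank = 4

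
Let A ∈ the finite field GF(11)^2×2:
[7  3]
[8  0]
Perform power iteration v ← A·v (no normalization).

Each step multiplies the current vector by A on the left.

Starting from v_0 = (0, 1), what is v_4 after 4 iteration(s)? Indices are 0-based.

v_4 = (2, 3)

v_0 = (0, 1).
v_1 = A·v_0 = (3, 0).
v_2 = A·v_1 = (10, 2).
v_3 = A·v_2 = (10, 3).
v_4 = A·v_3 = (2, 3).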